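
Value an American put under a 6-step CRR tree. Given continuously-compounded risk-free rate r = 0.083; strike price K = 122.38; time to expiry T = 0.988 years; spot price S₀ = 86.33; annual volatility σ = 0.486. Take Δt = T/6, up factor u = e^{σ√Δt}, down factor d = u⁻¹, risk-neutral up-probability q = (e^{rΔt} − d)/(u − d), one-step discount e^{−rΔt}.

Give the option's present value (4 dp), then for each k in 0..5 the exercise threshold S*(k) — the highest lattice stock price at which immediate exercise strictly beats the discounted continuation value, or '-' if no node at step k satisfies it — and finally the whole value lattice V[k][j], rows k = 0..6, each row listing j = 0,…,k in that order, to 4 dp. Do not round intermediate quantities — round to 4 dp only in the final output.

params: Δt=0.16467 u=1.21801 d=0.82101 q=0.48552 e^(-rΔt)=0.98643
t_6 payoffs: 95.9397 83.1548 64.1880 36.0500 0.0000 0.0000 0.0000
t_5: node(5,0) S=32.2044 payoff=90.1756 vs cont=88.5143 → 90.1756 [stop]  node(5,1) S=47.7765 payoff=74.6035 vs cont=72.9423 → 74.6035 [stop]  node(5,2) S=70.8782 payoff=51.5018 vs cont=49.8406 → 51.5018 [stop]  node(5,3) S=105.1504 payoff=17.2296 vs cont=18.2953 → 18.2953 [wait]  node(5,4) S=155.9945 payoff=0.0000 vs cont=0.0000 → 0.0000 [wait]  node(5,5) S=231.4237 payoff=0.0000 vs cont=0.0000 → 0.0000 [wait]  ⇒ S*(5)=70.8782
t_4: node(4,0) S=39.2252 payoff=83.1548 vs cont=81.4936 → 83.1548 [stop]  node(4,1) S=58.1920 payoff=64.1880 vs cont=62.5268 → 64.1880 [stop]  node(4,2) S=86.3300 payoff=36.0500 vs cont=34.8992 → 36.0500 [stop]  node(4,3) S=128.0738 payoff=0.0000 vs cont=9.2848 → 9.2848 [wait]  node(4,4) S=190.0022 payoff=0.0000 vs cont=0.0000 → 0.0000 [wait]  ⇒ S*(4)=86.3300
t_3: node(3,0) S=47.7765 payoff=74.6035 vs cont=72.9423 → 74.6035 [stop]  node(3,1) S=70.8782 payoff=51.5018 vs cont=49.8406 → 51.5018 [stop]  node(3,2) S=105.1504 payoff=17.2296 vs cont=22.7420 → 22.7420 [wait]  node(3,3) S=155.9945 payoff=0.0000 vs cont=4.7120 → 4.7120 [wait]  ⇒ S*(3)=70.8782
t_2: node(2,0) S=58.1920 payoff=64.1880 vs cont=62.5268 → 64.1880 [stop]  node(2,1) S=86.3300 payoff=36.0500 vs cont=37.0288 → 37.0288 [wait]  node(2,2) S=128.0738 payoff=0.0000 vs cont=13.7982 → 13.7982 [wait]  ⇒ S*(2)=58.1920
t_1: node(1,0) S=70.8782 payoff=51.5018 vs cont=50.3094 → 51.5018 [stop]  node(1,1) S=105.1504 payoff=17.2296 vs cont=25.4004 → 25.4004 [wait]  ⇒ S*(1)=70.8782
t_0: node(0,0) S=86.3300 payoff=36.0500 vs cont=38.3020 → 38.3020 [wait]  ⇒ S*(0)=-

price = 38.3020
boundary = - 70.8782 58.1920 70.8782 86.3300 70.8782
tree:
38.3020
51.5018 25.4004
64.1880 37.0288 13.7982
74.6035 51.5018 22.7420 4.7120
83.1548 64.1880 36.0500 9.2848 0.0000
90.1756 74.6035 51.5018 18.2953 0.0000 0.0000
95.9397 83.1548 64.1880 36.0500 0.0000 0.0000 0.0000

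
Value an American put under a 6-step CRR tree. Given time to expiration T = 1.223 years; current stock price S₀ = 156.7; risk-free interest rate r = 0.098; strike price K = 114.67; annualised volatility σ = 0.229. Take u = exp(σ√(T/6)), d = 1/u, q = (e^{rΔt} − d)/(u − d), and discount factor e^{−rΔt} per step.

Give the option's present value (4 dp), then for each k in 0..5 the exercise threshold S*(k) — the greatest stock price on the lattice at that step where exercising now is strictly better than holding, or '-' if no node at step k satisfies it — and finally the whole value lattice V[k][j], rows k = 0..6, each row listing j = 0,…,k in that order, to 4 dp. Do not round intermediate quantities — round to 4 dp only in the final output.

price = 0.6813
boundary = - - - - - 93.4466
tree:
0.6813
1.4299 0.1443
2.9467 0.3435 0.0000
5.9256 0.8180 0.0000 0.0000
11.5115 1.9479 0.0000 0.0000 0.0000
21.2234 4.6383 0.0000 0.0000 0.0000 0.0000
30.4021 11.0450 0.0000 0.0000 0.0000 0.0000 0.0000

params: Δt=0.20383 u=1.10892 d=0.90178 q=0.57158 e^(-rΔt)=0.98022
t_6 payoffs: 30.4021 11.0450 0.0000 0.0000 0.0000 0.0000 0.0000
t_5: node(5,0) S=93.4466 payoff=21.2234 vs cont=18.9556 → 21.2234 [stop]  node(5,1) S=114.9120 payoff=0.0000 vs cont=4.6383 → 4.6383 [wait]  node(5,2) S=141.3084 payoff=0.0000 vs cont=0.0000 → 0.0000 [wait]  node(5,3) S=173.7681 payoff=0.0000 vs cont=0.0000 → 0.0000 [wait]  node(5,4) S=213.6842 payoff=0.0000 vs cont=0.0000 → 0.0000 [wait]  node(5,5) S=262.7694 payoff=0.0000 vs cont=0.0000 → 0.0000 [wait]  ⇒ S*(5)=93.4466
t_4: node(4,0) S=103.6250 payoff=11.0450 vs cont=11.5115 → 11.5115 [wait]  node(4,1) S=127.4285 payoff=0.0000 vs cont=1.9479 → 1.9479 [wait]  node(4,2) S=156.7000 payoff=0.0000 vs cont=0.0000 → 0.0000 [wait]  node(4,3) S=192.6954 payoff=0.0000 vs cont=0.0000 → 0.0000 [wait]  node(4,4) S=236.9592 payoff=0.0000 vs cont=0.0000 → 0.0000 [wait]  ⇒ S*(4)=-
t_3: node(3,0) S=114.9120 payoff=0.0000 vs cont=5.9256 → 5.9256 [wait]  node(3,1) S=141.3084 payoff=0.0000 vs cont=0.8180 → 0.8180 [wait]  node(3,2) S=173.7681 payoff=0.0000 vs cont=0.0000 → 0.0000 [wait]  node(3,3) S=213.6842 payoff=0.0000 vs cont=0.0000 → 0.0000 [wait]  ⇒ S*(3)=-
t_2: node(2,0) S=127.4285 payoff=0.0000 vs cont=2.9467 → 2.9467 [wait]  node(2,1) S=156.7000 payoff=0.0000 vs cont=0.3435 → 0.3435 [wait]  node(2,2) S=192.6954 payoff=0.0000 vs cont=0.0000 → 0.0000 [wait]  ⇒ S*(2)=-
t_1: node(1,0) S=141.3084 payoff=0.0000 vs cont=1.4299 → 1.4299 [wait]  node(1,1) S=173.7681 payoff=0.0000 vs cont=0.1443 → 0.1443 [wait]  ⇒ S*(1)=-
t_0: node(0,0) S=156.7000 payoff=0.0000 vs cont=0.6813 → 0.6813 [wait]  ⇒ S*(0)=-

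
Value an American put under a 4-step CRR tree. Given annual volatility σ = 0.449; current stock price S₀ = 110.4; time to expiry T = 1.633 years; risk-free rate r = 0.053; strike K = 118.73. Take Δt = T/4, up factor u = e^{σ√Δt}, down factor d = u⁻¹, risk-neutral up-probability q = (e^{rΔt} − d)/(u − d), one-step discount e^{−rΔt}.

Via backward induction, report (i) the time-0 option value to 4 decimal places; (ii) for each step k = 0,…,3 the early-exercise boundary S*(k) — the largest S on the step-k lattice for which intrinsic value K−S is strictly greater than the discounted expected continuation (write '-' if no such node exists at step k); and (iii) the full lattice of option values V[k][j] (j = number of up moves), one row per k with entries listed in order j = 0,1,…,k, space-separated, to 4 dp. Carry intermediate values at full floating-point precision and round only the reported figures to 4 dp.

Δt=0.40825  u=1.33227  d=0.75060  q=0.46637  discount=0.97860
step 4 (expiry): payoffs max(K−S,0) = 83.6873 56.5311 8.3300 0.0000 0.0000
step 3: (k=3,j=0): S=46.6864, (K−S)⁺=72.0436, hold=69.5022 ⇒ V=72.0436 exercise | (k=3,j=1): S=82.8659, (K−S)⁺=35.8641, hold=33.3227 ⇒ V=35.8641 exercise | (k=3,j=2): S=147.0829, (K−S)⁺=0.0000, hold=4.3500 ⇒ V=4.3500 continue | (k=3,j=3): S=261.0647, (K−S)⁺=0.0000, hold=0.0000 ⇒ V=0.0000 continue  boundary S*=82.8659
step 2: (k=2,j=0): S=62.1989, (K−S)⁺=56.5311, hold=53.9897 ⇒ V=56.5311 exercise | (k=2,j=1): S=110.4000, (K−S)⁺=8.3300, hold=20.7138 ⇒ V=20.7138 continue | (k=2,j=2): S=195.9545, (K−S)⁺=0.0000, hold=2.2716 ⇒ V=2.2716 continue  boundary S*=62.1989
step 1: (k=1,j=0): S=82.8659, (K−S)⁺=35.8641, hold=38.9745 ⇒ V=38.9745 continue | (k=1,j=1): S=147.0829, (K−S)⁺=0.0000, hold=11.8536 ⇒ V=11.8536 continue  boundary S*=-
step 0: (k=0,j=0): S=110.4000, (K−S)⁺=8.3300, hold=25.7626 ⇒ V=25.7626 continue  boundary S*=-

price = 25.7626
boundary = - - 62.1989 82.8659
tree:
25.7626
38.9745 11.8536
56.5311 20.7138 2.2716
72.0436 35.8641 4.3500 0.0000
83.6873 56.5311 8.3300 0.0000 0.0000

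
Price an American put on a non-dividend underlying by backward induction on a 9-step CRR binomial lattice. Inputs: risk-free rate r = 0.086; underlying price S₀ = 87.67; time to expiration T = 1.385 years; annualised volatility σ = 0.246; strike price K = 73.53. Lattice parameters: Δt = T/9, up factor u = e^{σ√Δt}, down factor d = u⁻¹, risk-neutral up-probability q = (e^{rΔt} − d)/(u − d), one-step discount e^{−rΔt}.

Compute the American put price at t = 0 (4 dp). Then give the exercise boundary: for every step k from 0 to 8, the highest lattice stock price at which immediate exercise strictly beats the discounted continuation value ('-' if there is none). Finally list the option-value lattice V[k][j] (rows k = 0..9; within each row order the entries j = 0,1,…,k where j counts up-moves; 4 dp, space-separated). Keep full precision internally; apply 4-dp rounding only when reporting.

Δt=0.15389, u=1.10131, d=0.90801, q=0.54481, disc=e^(-rΔt)=0.98685
k=9 terminal: V=max(K-S,0) → 36.7462 28.9154 19.4174 7.8974 0.0000 0.0000 0.0000 0.0000 0.0000 0.0000
k=8: j=0 S=40.5104 intr=33.0196 cont=32.0529 V=33.0196[EX]; j=1 S=49.1347 intr=24.3953 cont=23.4286 V=24.3953[EX]; j=2 S=59.5949 intr=13.9351 cont=12.9684 V=13.9351[EX]; j=3 S=72.2820 intr=1.2480 cont=3.5475 V=3.5475[hold]; j=4 S=87.6700 intr=0.0000 cont=0.0000 V=0.0000[hold]; j=5 S=106.3340 intr=0.0000 cont=0.0000 V=0.0000[hold]; j=6 S=128.9713 intr=0.0000 cont=0.0000 V=0.0000[hold]; j=7 S=156.4279 intr=0.0000 cont=0.0000 V=0.0000[hold]; j=8 S=189.7296 intr=0.0000 cont=0.0000 V=0.0000[hold]  S*(8)=59.5949
k=7: j=0 S=44.6146 intr=28.9154 cont=27.9486 V=28.9154[EX]; j=1 S=54.1126 intr=19.4174 cont=18.4507 V=19.4174[EX]; j=2 S=65.6326 intr=7.8974 cont=8.1670 V=8.1670[hold]; j=3 S=79.6050 intr=0.0000 cont=1.5936 V=1.5936[hold]; j=4 S=96.5521 intr=0.0000 cont=0.0000 V=0.0000[hold]; j=5 S=117.1069 intr=0.0000 cont=0.0000 V=0.0000[hold]; j=6 S=142.0377 intr=0.0000 cont=0.0000 V=0.0000[hold]; j=7 S=172.2759 intr=0.0000 cont=0.0000 V=0.0000[hold]  S*(7)=54.1126
k=6: j=0 S=49.1347 intr=24.3953 cont=23.4286 V=24.3953[EX]; j=1 S=59.5949 intr=13.9351 cont=13.1134 V=13.9351[EX]; j=2 S=72.2820 intr=1.2480 cont=4.5254 V=4.5254[hold]; j=3 S=87.6700 intr=0.0000 cont=0.7158 V=0.7158[hold]; j=4 S=106.3340 intr=0.0000 cont=0.0000 V=0.0000[hold]; j=5 S=128.9713 intr=0.0000 cont=0.0000 V=0.0000[hold]; j=6 S=156.4279 intr=0.0000 cont=0.0000 V=0.0000[hold]  S*(6)=59.5949
k=5: j=0 S=54.1126 intr=19.4174 cont=18.4507 V=19.4174[EX]; j=1 S=65.6326 intr=7.8974 cont=8.6928 V=8.6928[hold]; j=2 S=79.6050 intr=0.0000 cont=2.4177 V=2.4177[hold]; j=3 S=96.5521 intr=0.0000 cont=0.3216 V=0.3216[hold]; j=4 S=117.1069 intr=0.0000 cont=0.0000 V=0.0000[hold]; j=5 S=142.0377 intr=0.0000 cont=0.0000 V=0.0000[hold]  S*(5)=54.1126
k=4: j=0 S=59.5949 intr=13.9351 cont=13.3960 V=13.9351[EX]; j=1 S=72.2820 intr=1.2480 cont=5.2047 V=5.2047[hold]; j=2 S=87.6700 intr=0.0000 cont=1.2589 V=1.2589[hold]; j=3 S=106.3340 intr=0.0000 cont=0.1444 V=0.1444[hold]; j=4 S=128.9713 intr=0.0000 cont=0.0000 V=0.0000[hold]  S*(4)=59.5949
k=3: j=0 S=65.6326 intr=7.8974 cont=9.0580 V=9.0580[hold]; j=1 S=79.6050 intr=0.0000 cont=3.0148 V=3.0148[hold]; j=2 S=96.5521 intr=0.0000 cont=0.6432 V=0.6432[hold]; j=3 S=117.1069 intr=0.0000 cont=0.0649 V=0.0649[hold]  S*(3)=-
k=2: j=0 S=72.2820 intr=1.2480 cont=5.6898 V=5.6898[hold]; j=1 S=87.6700 intr=0.0000 cont=1.7001 V=1.7001[hold]; j=2 S=106.3340 intr=0.0000 cont=0.3238 V=0.3238[hold]  S*(2)=-
k=1: j=0 S=79.6050 intr=0.0000 cont=3.4699 V=3.4699[hold]; j=1 S=96.5521 intr=0.0000 cont=0.9378 V=0.9378[hold]  S*(1)=-
k=0: j=0 S=87.6700 intr=0.0000 cont=2.0629 V=2.0629[hold]  S*(0)=-

price = 2.0629
boundary = - - - - 59.5949 54.1126 59.5949 54.1126 59.5949
tree:
2.0629
3.4699 0.9378
5.6898 1.7001 0.3238
9.0580 3.0148 0.6432 0.0649
13.9351 5.2047 1.2589 0.1444 0.0000
19.4174 8.6928 2.4177 0.3216 0.0000 0.0000
24.3953 13.9351 4.5254 0.7158 0.0000 0.0000 0.0000
28.9154 19.4174 8.1670 1.5936 0.0000 0.0000 0.0000 0.0000
33.0196 24.3953 13.9351 3.5475 0.0000 0.0000 0.0000 0.0000 0.0000
36.7462 28.9154 19.4174 7.8974 0.0000 0.0000 0.0000 0.0000 0.0000 0.0000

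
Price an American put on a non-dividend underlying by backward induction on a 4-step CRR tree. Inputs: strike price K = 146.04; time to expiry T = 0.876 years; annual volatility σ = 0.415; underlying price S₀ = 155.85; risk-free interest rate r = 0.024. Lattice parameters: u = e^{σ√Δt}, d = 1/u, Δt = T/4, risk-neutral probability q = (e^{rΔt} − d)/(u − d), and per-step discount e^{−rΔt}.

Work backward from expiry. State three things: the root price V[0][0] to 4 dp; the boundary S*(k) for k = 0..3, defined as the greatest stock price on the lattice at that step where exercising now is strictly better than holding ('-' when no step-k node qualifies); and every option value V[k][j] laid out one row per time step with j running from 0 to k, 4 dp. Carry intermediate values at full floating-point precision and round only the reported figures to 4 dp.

price = 17.3291
boundary = - - - 87.0311
tree:
17.3291
27.2804 6.0799
41.3337 11.4259 0.0000
59.0089 21.4728 0.0000 0.0000
74.3711 40.3537 0.0000 0.0000 0.0000

params: Δt=0.21900 u=1.21435 d=0.82349 q=0.46508 e^(-rΔt)=0.99476
t_4 payoffs: 74.3711 40.3537 0.0000 0.0000 0.0000
t_3: node(3,0) S=87.0311 payoff=59.0089 vs cont=58.2433 → 59.0089 [stop]  node(3,1) S=128.3402 payoff=17.6998 vs cont=21.4728 → 21.4728 [wait]  node(3,2) S=189.2565 payoff=0.0000 vs cont=0.0000 → 0.0000 [wait]  node(3,3) S=279.0866 payoff=0.0000 vs cont=0.0000 → 0.0000 [wait]  ⇒ S*(3)=87.0311
t_2: node(2,0) S=105.6863 payoff=40.3537 vs cont=41.3337 → 41.3337 [wait]  node(2,1) S=155.8500 payoff=0.0000 vs cont=11.4259 → 11.4259 [wait]  node(2,2) S=229.8238 payoff=0.0000 vs cont=0.0000 → 0.0000 [wait]  ⇒ S*(2)=-
t_1: node(1,0) S=128.3402 payoff=17.6998 vs cont=27.2804 → 27.2804 [wait]  node(1,1) S=189.2565 payoff=0.0000 vs cont=6.0799 → 6.0799 [wait]  ⇒ S*(1)=-
t_0: node(0,0) S=155.8500 payoff=0.0000 vs cont=17.3291 → 17.3291 [wait]  ⇒ S*(0)=-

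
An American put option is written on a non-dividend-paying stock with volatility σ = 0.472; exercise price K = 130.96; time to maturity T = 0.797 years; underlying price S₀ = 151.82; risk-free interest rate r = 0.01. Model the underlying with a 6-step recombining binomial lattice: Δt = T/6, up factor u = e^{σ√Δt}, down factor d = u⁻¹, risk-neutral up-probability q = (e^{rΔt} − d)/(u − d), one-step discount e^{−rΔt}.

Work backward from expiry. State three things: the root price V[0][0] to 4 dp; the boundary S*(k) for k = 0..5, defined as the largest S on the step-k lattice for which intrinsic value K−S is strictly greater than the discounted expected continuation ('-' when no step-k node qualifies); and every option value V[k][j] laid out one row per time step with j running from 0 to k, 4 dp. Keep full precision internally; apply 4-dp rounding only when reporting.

Δt=0.13283  u=1.18771  d=0.84196  q=0.46094  discount=0.99867
step 6 (expiry): payoffs max(K−S,0) = 76.8761 54.6664 23.3361 0.0000 0.0000 0.0000 0.0000
step 5: (k=5,j=0): S=64.2359, (K−S)⁺=66.7241, hold=66.5502 ⇒ V=66.7241 exercise | (k=5,j=1): S=90.6146, (K−S)⁺=40.3454, hold=40.1715 ⇒ V=40.3454 exercise | (k=5,j=2): S=127.8259, (K−S)⁺=3.1341, hold=12.5628 ⇒ V=12.5628 continue | (k=5,j=3): S=180.3180, (K−S)⁺=0.0000, hold=0.0000 ⇒ V=0.0000 continue | (k=5,j=4): S=254.3663, (K−S)⁺=0.0000, hold=0.0000 ⇒ V=0.0000 continue | (k=5,j=5): S=358.8227, (K−S)⁺=0.0000, hold=0.0000 ⇒ V=0.0000 continue  boundary S*=90.6146
step 4: (k=4,j=0): S=76.2936, (K−S)⁺=54.6664, hold=54.4925 ⇒ V=54.6664 exercise | (k=4,j=1): S=107.6239, (K−S)⁺=23.3361, hold=27.5026 ⇒ V=27.5026 continue | (k=4,j=2): S=151.8200, (K−S)⁺=0.0000, hold=6.7631 ⇒ V=6.7631 continue | (k=4,j=3): S=214.1654, (K−S)⁺=0.0000, hold=0.0000 ⇒ V=0.0000 continue | (k=4,j=4): S=302.1132, (K−S)⁺=0.0000, hold=0.0000 ⇒ V=0.0000 continue  boundary S*=76.2936
step 3: (k=3,j=0): S=90.6146, (K−S)⁺=40.3454, hold=42.0895 ⇒ V=42.0895 continue | (k=3,j=1): S=127.8259, (K−S)⁺=3.1341, hold=17.9190 ⇒ V=17.9190 continue | (k=3,j=2): S=180.3180, (K−S)⁺=0.0000, hold=3.6408 ⇒ V=3.6408 continue | (k=3,j=3): S=254.3663, (K−S)⁺=0.0000, hold=0.0000 ⇒ V=0.0000 continue  boundary S*=-
step 2: (k=2,j=0): S=107.6239, (K−S)⁺=23.3361, hold=30.9072 ⇒ V=30.9072 continue | (k=2,j=1): S=151.8200, (K−S)⁺=0.0000, hold=11.3225 ⇒ V=11.3225 continue | (k=2,j=2): S=214.1654, (K−S)⁺=0.0000, hold=1.9600 ⇒ V=1.9600 continue  boundary S*=-
step 1: (k=1,j=0): S=127.8259, (K−S)⁺=3.1341, hold=21.8507 ⇒ V=21.8507 continue | (k=1,j=1): S=180.3180, (K−S)⁺=0.0000, hold=6.9976 ⇒ V=6.9976 continue  boundary S*=-
step 0: (k=0,j=0): S=151.8200, (K−S)⁺=0.0000, hold=14.9844 ⇒ V=14.9844 continue  boundary S*=-

price = 14.9844
boundary = - - - - 76.2936 90.6146
tree:
14.9844
21.8507 6.9976
30.9072 11.3225 1.9600
42.0895 17.9190 3.6408 0.0000
54.6664 27.5026 6.7631 0.0000 0.0000
66.7241 40.3454 12.5628 0.0000 0.0000 0.0000
76.8761 54.6664 23.3361 0.0000 0.0000 0.0000 0.0000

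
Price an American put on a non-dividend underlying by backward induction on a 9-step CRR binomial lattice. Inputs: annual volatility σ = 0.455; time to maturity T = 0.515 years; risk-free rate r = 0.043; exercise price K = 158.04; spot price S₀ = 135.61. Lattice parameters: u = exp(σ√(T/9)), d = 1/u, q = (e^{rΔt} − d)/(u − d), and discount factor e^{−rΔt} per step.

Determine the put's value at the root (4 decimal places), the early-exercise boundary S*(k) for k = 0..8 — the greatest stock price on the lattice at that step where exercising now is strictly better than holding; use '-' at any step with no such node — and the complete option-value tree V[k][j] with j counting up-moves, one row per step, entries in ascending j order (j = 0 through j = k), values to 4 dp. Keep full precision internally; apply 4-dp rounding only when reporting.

Δt=0.05722  u=1.11499  d=0.89687  q=0.48411  discount=0.99754
step 9 (expiry): payoffs max(K−S,0) = 107.1223 94.7395 79.3452 60.2073 36.4151 6.8368 0.0000 0.0000 0.0000 0.0000
step 8: (k=8,j=0): S=56.7725, (K−S)⁺=101.2675, hold=100.8791 ⇒ V=101.2675 exercise | (k=8,j=1): S=70.5792, (K−S)⁺=87.4608, hold=87.0724 ⇒ V=87.4608 exercise | (k=8,j=2): S=87.7435, (K−S)⁺=70.2965, hold=69.9081 ⇒ V=70.2965 exercise | (k=8,j=3): S=109.0821, (K−S)⁺=48.9579, hold=48.5695 ⇒ V=48.9579 exercise | (k=8,j=4): S=135.6100, (K−S)⁺=22.4300, hold=22.0416 ⇒ V=22.4300 exercise | (k=8,j=5): S=168.5893, (K−S)⁺=0.0000, hold=3.5184 ⇒ V=3.5184 continue | (k=8,j=6): S=209.5890, (K−S)⁺=0.0000, hold=0.0000 ⇒ V=0.0000 continue | (k=8,j=7): S=260.5594, (K−S)⁺=0.0000, hold=0.0000 ⇒ V=0.0000 continue | (k=8,j=8): S=323.9255, (K−S)⁺=0.0000, hold=0.0000 ⇒ V=0.0000 continue  boundary S*=135.6100
step 7: (k=7,j=0): S=63.3005, (K−S)⁺=94.7395, hold=94.3511 ⇒ V=94.7395 exercise | (k=7,j=1): S=78.6948, (K−S)⁺=79.3452, hold=78.9569 ⇒ V=79.3452 exercise | (k=7,j=2): S=97.8327, (K−S)⁺=60.2073, hold=59.8189 ⇒ V=60.2073 exercise | (k=7,j=3): S=121.6249, (K−S)⁺=36.4151, hold=36.0267 ⇒ V=36.4151 exercise | (k=7,j=4): S=151.2032, (K−S)⁺=6.8368, hold=13.2420 ⇒ V=13.2420 continue | (k=7,j=5): S=187.9746, (K−S)⁺=0.0000, hold=1.8106 ⇒ V=1.8106 continue | (k=7,j=6): S=233.6886, (K−S)⁺=0.0000, hold=0.0000 ⇒ V=0.0000 continue | (k=7,j=7): S=290.5200, (K−S)⁺=0.0000, hold=0.0000 ⇒ V=0.0000 continue  boundary S*=121.6249
step 6: (k=6,j=0): S=70.5792, (K−S)⁺=87.4608, hold=87.0724 ⇒ V=87.4608 exercise | (k=6,j=1): S=87.7435, (K−S)⁺=70.2965, hold=69.9081 ⇒ V=70.2965 exercise | (k=6,j=2): S=109.0821, (K−S)⁺=48.9579, hold=48.5695 ⇒ V=48.9579 exercise | (k=6,j=3): S=135.6100, (K−S)⁺=22.4300, hold=25.1348 ⇒ V=25.1348 continue | (k=6,j=4): S=168.5893, (K−S)⁺=0.0000, hold=7.6890 ⇒ V=7.6890 continue | (k=6,j=5): S=209.5890, (K−S)⁺=0.0000, hold=0.9318 ⇒ V=0.9318 continue | (k=6,j=6): S=260.5594, (K−S)⁺=0.0000, hold=0.0000 ⇒ V=0.0000 continue  boundary S*=109.0821
step 5: (k=5,j=0): S=78.6948, (K−S)⁺=79.3452, hold=78.9569 ⇒ V=79.3452 exercise | (k=5,j=1): S=97.8327, (K−S)⁺=60.2073, hold=59.8189 ⇒ V=60.2073 exercise | (k=5,j=2): S=121.6249, (K−S)⁺=36.4151, hold=37.3329 ⇒ V=37.3329 continue | (k=5,j=3): S=151.2032, (K−S)⁺=6.8368, hold=16.6481 ⇒ V=16.6481 continue | (k=5,j=4): S=187.9746, (K−S)⁺=0.0000, hold=4.4069 ⇒ V=4.4069 continue | (k=5,j=5): S=233.6886, (K−S)⁺=0.0000, hold=0.4795 ⇒ V=0.4795 continue  boundary S*=97.8327
step 4: (k=4,j=0): S=87.7435, (K−S)⁺=70.2965, hold=69.9081 ⇒ V=70.2965 exercise | (k=4,j=1): S=109.0821, (K−S)⁺=48.9579, hold=49.0128 ⇒ V=49.0128 continue | (k=4,j=2): S=135.6100, (K−S)⁺=22.4300, hold=27.2520 ⇒ V=27.2520 continue | (k=4,j=3): S=168.5893, (K−S)⁺=0.0000, hold=10.6956 ⇒ V=10.6956 continue | (k=4,j=4): S=209.5890, (K−S)⁺=0.0000, hold=2.4995 ⇒ V=2.4995 continue  boundary S*=87.7435
step 3: (k=3,j=0): S=97.8327, (K−S)⁺=60.2073, hold=59.8454 ⇒ V=60.2073 exercise | (k=3,j=1): S=121.6249, (K−S)⁺=36.4151, hold=38.3836 ⇒ V=38.3836 continue | (k=3,j=2): S=151.2032, (K−S)⁺=6.8368, hold=19.1896 ⇒ V=19.1896 continue | (k=3,j=3): S=187.9746, (K−S)⁺=0.0000, hold=6.7112 ⇒ V=6.7112 continue  boundary S*=97.8327
step 2: (k=2,j=0): S=109.0821, (K−S)⁺=48.9579, hold=49.5202 ⇒ V=49.5202 continue | (k=2,j=1): S=135.6100, (K−S)⁺=22.4300, hold=29.0201 ⇒ V=29.0201 continue | (k=2,j=2): S=168.5893, (K−S)⁺=0.0000, hold=13.1164 ⇒ V=13.1164 continue  boundary S*=-
step 1: (k=1,j=0): S=121.6249, (K−S)⁺=36.4151, hold=39.4985 ⇒ V=39.4985 continue | (k=1,j=1): S=151.2032, (K−S)⁺=6.8368, hold=21.2685 ⇒ V=21.2685 continue  boundary S*=-
step 0: (k=0,j=0): S=135.6100, (K−S)⁺=22.4300, hold=30.5978 ⇒ V=30.5978 continue  boundary S*=-

price = 30.5978
boundary = - - - 97.8327 87.7435 97.8327 109.0821 121.6249 135.6100
tree:
30.5978
39.4985 21.2685
49.5202 29.0201 13.1164
60.2073 38.3836 19.1896 6.7112
70.2965 49.0128 27.2520 10.6956 2.4995
79.3452 60.2073 37.3329 16.6481 4.4069 0.4795
87.4608 70.2965 48.9579 25.1348 7.6890 0.9318 0.0000
94.7395 79.3452 60.2073 36.4151 13.2420 1.8106 0.0000 0.0000
101.2675 87.4608 70.2965 48.9579 22.4300 3.5184 0.0000 0.0000 0.0000
107.1223 94.7395 79.3452 60.2073 36.4151 6.8368 0.0000 0.0000 0.0000 0.0000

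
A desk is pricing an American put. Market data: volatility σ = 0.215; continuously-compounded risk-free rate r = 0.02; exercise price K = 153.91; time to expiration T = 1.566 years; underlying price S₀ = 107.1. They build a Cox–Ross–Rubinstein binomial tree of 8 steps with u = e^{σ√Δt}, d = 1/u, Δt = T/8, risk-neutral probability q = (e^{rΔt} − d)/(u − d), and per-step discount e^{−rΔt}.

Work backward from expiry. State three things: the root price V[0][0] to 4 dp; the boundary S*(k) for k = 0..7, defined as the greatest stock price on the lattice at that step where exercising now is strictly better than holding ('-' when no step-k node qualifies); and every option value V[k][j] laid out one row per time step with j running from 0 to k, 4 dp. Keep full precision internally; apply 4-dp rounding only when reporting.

price = 46.8100
boundary = 107.1000 97.3818 107.1000 97.3818 107.1000 117.7880 129.5427 117.7880
tree:
46.8100
56.5282 36.6876
65.3646 46.8100 26.7255
73.3992 56.5282 36.1543 17.3871
80.7047 65.3646 46.8100 25.6479 9.1580
87.3473 73.3992 56.5282 36.1220 15.2425 3.0681
93.3872 80.7047 65.3646 46.8100 24.3673 6.1213 0.0000
98.8790 87.3473 73.3992 56.5282 36.1220 12.2131 0.0000 0.0000
103.8725 93.3872 80.7047 65.3646 46.8100 24.3673 0.0000 0.0000 0.0000

Δt=0.19575, u=1.09980, d=0.90926, q=0.49682, disc=e^(-rΔt)=0.99609
k=8 terminal: V=max(K-S,0) → 103.8725 93.3872 80.7047 65.3646 46.8100 24.3673 0.0000 0.0000 0.0000
k=7: j=0 S=55.0310 intr=98.8790 cont=98.2776 V=98.8790[EX]; j=1 S=66.5627 intr=87.3473 cont=86.7460 V=87.3473[EX]; j=2 S=80.5108 intr=73.3992 cont=72.7978 V=73.3992[EX]; j=3 S=97.3818 intr=56.5282 cont=55.9268 V=56.5282[EX]; j=4 S=117.7880 intr=36.1220 cont=35.5206 V=36.1220[EX]; j=5 S=142.4704 intr=11.4396 cont=12.2131 V=12.2131[hold]; j=6 S=172.3250 intr=0.0000 cont=0.0000 V=0.0000[hold]; j=7 S=208.4355 intr=0.0000 cont=0.0000 V=0.0000[hold]  S*(7)=117.7880
k=6: j=0 S=60.5228 intr=93.3872 cont=92.7858 V=93.3872[EX]; j=1 S=73.2053 intr=80.7047 cont=80.1033 V=80.7047[EX]; j=2 S=88.5454 intr=65.3646 cont=64.7632 V=65.3646[EX]; j=3 S=107.1000 intr=46.8100 cont=46.2086 V=46.8100[EX]; j=4 S=129.5427 intr=24.3673 cont=24.1487 V=24.3673[EX]; j=5 S=156.6883 intr=0.0000 cont=6.1213 V=6.1213[hold]; j=6 S=189.5222 intr=0.0000 cont=0.0000 V=0.0000[hold]  S*(6)=129.5427
k=5: j=0 S=66.5627 intr=87.3473 cont=86.7460 V=87.3473[EX]; j=1 S=80.5108 intr=73.3992 cont=72.7978 V=73.3992[EX]; j=2 S=97.3818 intr=56.5282 cont=55.9268 V=56.5282[EX]; j=3 S=117.7880 intr=36.1220 cont=35.5206 V=36.1220[EX]; j=4 S=142.4704 intr=11.4396 cont=15.2425 V=15.2425[hold]; j=5 S=172.3250 intr=0.0000 cont=3.0681 V=3.0681[hold]  S*(5)=117.7880
k=4: j=0 S=73.2053 intr=80.7047 cont=80.1033 V=80.7047[EX]; j=1 S=88.5454 intr=65.3646 cont=64.7632 V=65.3646[EX]; j=2 S=107.1000 intr=46.8100 cont=46.2086 V=46.8100[EX]; j=3 S=129.5427 intr=24.3673 cont=25.6479 V=25.6479[hold]; j=4 S=156.6883 intr=0.0000 cont=9.1580 V=9.1580[hold]  S*(4)=107.1000
k=3: j=0 S=80.5108 intr=73.3992 cont=72.7978 V=73.3992[EX]; j=1 S=97.3818 intr=56.5282 cont=55.9268 V=56.5282[EX]; j=2 S=117.7880 intr=36.1220 cont=36.1543 V=36.1543[hold]; j=3 S=142.4704 intr=11.4396 cont=17.3871 V=17.3871[hold]  S*(3)=97.3818
k=2: j=0 S=88.5454 intr=65.3646 cont=64.7632 V=65.3646[EX]; j=1 S=107.1000 intr=46.8100 cont=46.2246 V=46.8100[EX]; j=2 S=129.5427 intr=24.3673 cont=26.7255 V=26.7255[hold]  S*(2)=107.1000
k=1: j=0 S=97.3818 intr=56.5282 cont=55.9268 V=56.5282[EX]; j=1 S=117.7880 intr=36.1220 cont=36.6876 V=36.6876[hold]  S*(1)=97.3818
k=0: j=0 S=107.1000 intr=46.8100 cont=46.4885 V=46.8100[EX]  S*(0)=107.1000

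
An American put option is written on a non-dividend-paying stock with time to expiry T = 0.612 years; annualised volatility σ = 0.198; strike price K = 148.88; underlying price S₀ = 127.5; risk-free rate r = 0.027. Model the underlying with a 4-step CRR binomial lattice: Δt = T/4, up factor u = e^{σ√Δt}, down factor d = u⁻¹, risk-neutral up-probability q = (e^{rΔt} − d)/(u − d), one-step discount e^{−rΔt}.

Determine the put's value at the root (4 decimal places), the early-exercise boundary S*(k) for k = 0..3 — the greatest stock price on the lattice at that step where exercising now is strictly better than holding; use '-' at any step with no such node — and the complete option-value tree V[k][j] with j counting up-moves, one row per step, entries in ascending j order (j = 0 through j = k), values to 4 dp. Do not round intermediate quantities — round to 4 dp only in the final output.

Δt=0.15300  u=1.08053  d=0.92548  q=0.50735  discount=0.99588
step 4 (expiry): payoffs max(K−S,0) = 55.3461 39.6757 21.3800 0.0191 0.0000
step 3: (k=3,j=0): S=101.0658, (K−S)⁺=47.8142, hold=47.2004 ⇒ V=47.8142 exercise | (k=3,j=1): S=117.9981, (K−S)⁺=30.8819, hold=30.2682 ⇒ V=30.8819 exercise | (k=3,j=2): S=137.7671, (K−S)⁺=11.1129, hold=10.4992 ⇒ V=11.1129 exercise | (k=3,j=3): S=160.8481, (K−S)⁺=0.0000, hold=0.0093 ⇒ V=0.0093 continue  boundary S*=137.7671
step 2: (k=2,j=0): S=109.2043, (K−S)⁺=39.6757, hold=39.0620 ⇒ V=39.6757 exercise | (k=2,j=1): S=127.5000, (K−S)⁺=21.3800, hold=20.7662 ⇒ V=21.3800 exercise | (k=2,j=2): S=148.8609, (K−S)⁺=0.0191, hold=5.4570 ⇒ V=5.4570 continue  boundary S*=127.5000
step 1: (k=1,j=0): S=117.9981, (K−S)⁺=30.8819, hold=30.2682 ⇒ V=30.8819 exercise | (k=1,j=1): S=137.7671, (K−S)⁺=11.1129, hold=13.2467 ⇒ V=13.2467 continue  boundary S*=117.9981
step 0: (k=0,j=0): S=127.5000, (K−S)⁺=21.3800, hold=21.8443 ⇒ V=21.8443 continue  boundary S*=-

price = 21.8443
boundary = - 117.9981 127.5000 137.7671
tree:
21.8443
30.8819 13.2467
39.6757 21.3800 5.4570
47.8142 30.8819 11.1129 0.0093
55.3461 39.6757 21.3800 0.0191 0.0000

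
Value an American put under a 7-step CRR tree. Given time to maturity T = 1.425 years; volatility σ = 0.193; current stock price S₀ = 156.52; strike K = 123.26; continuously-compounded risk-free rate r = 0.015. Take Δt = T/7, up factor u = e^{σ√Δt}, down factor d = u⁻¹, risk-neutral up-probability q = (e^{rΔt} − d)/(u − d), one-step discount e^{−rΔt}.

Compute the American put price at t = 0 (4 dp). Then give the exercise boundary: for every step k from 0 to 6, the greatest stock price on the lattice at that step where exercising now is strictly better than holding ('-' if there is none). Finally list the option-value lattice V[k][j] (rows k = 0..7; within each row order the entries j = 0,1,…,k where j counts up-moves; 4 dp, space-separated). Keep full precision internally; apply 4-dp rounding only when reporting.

Δt=0.20357, u=1.09098, d=0.91660, q=0.49578, disc=e^(-rΔt)=0.99695
k=7 terminal: V=max(K-S,0) → 38.1770 21.9904 2.7244 0.0000 0.0000 0.0000 0.0000 0.0000
k=6: j=0 S=92.8242 intr=30.4358 cont=30.0600 V=30.4358[EX]; j=1 S=110.4835 intr=12.7765 cont=12.4007 V=12.7765[EX]; j=2 S=131.5024 intr=0.0000 cont=1.3695 V=1.3695[hold]; j=3 S=156.5200 intr=0.0000 cont=0.0000 V=0.0000[hold]; j=4 S=186.2971 intr=0.0000 cont=0.0000 V=0.0000[hold]; j=5 S=221.7391 intr=0.0000 cont=0.0000 V=0.0000[hold]; j=6 S=263.9238 intr=0.0000 cont=0.0000 V=0.0000[hold]  S*(6)=110.4835
k=5: j=0 S=101.2696 intr=21.9904 cont=21.6146 V=21.9904[EX]; j=1 S=120.5356 intr=2.7244 cont=7.0994 V=7.0994[hold]; j=2 S=143.4669 intr=0.0000 cont=0.6884 V=0.6884[hold]; j=3 S=170.7607 intr=0.0000 cont=0.0000 V=0.0000[hold]; j=4 S=203.2470 intr=0.0000 cont=0.0000 V=0.0000[hold]; j=5 S=241.9137 intr=0.0000 cont=0.0000 V=0.0000[hold]  S*(5)=101.2696
k=4: j=0 S=110.4835 intr=12.7765 cont=14.5632 V=14.5632[hold]; j=1 S=131.5024 intr=0.0000 cont=3.9090 V=3.9090[hold]; j=2 S=156.5200 intr=0.0000 cont=0.3461 V=0.3461[hold]; j=3 S=186.2971 intr=0.0000 cont=0.0000 V=0.0000[hold]; j=4 S=221.7391 intr=0.0000 cont=0.0000 V=0.0000[hold]  S*(4)=-
k=3: j=0 S=120.5356 intr=2.7244 cont=9.2527 V=9.2527[hold]; j=1 S=143.4669 intr=0.0000 cont=2.1360 V=2.1360[hold]; j=2 S=170.7607 intr=0.0000 cont=0.1740 V=0.1740[hold]; j=3 S=203.2470 intr=0.0000 cont=0.0000 V=0.0000[hold]  S*(3)=-
k=2: j=0 S=131.5024 intr=0.0000 cont=5.7069 V=5.7069[hold]; j=1 S=156.5200 intr=0.0000 cont=1.1597 V=1.1597[hold]; j=2 S=186.2971 intr=0.0000 cont=0.0874 V=0.0874[hold]  S*(2)=-
k=1: j=0 S=143.4669 intr=0.0000 cont=3.4420 V=3.4420[hold]; j=1 S=170.7607 intr=0.0000 cont=0.6262 V=0.6262[hold]  S*(1)=-
k=0: j=0 S=156.5200 intr=0.0000 cont=2.0397 V=2.0397[hold]  S*(0)=-

price = 2.0397
boundary = - - - - - 101.2696 110.4835
tree:
2.0397
3.4420 0.6262
5.7069 1.1597 0.0874
9.2527 2.1360 0.1740 0.0000
14.5632 3.9090 0.3461 0.0000 0.0000
21.9904 7.0994 0.6884 0.0000 0.0000 0.0000
30.4358 12.7765 1.3695 0.0000 0.0000 0.0000 0.0000
38.1770 21.9904 2.7244 0.0000 0.0000 0.0000 0.0000 0.0000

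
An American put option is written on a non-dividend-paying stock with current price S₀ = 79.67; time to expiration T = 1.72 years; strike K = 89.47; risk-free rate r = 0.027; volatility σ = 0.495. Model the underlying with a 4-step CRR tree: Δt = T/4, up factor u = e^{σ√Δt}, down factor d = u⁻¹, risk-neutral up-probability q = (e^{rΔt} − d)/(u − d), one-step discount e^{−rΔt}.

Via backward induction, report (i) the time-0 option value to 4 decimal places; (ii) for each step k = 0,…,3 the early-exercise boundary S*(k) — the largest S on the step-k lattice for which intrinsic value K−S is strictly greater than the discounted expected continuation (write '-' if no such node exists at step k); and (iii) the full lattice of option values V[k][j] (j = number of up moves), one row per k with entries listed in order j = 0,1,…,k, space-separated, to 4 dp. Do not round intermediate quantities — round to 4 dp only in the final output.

Δt=0.43000, u=1.38347, d=0.72282, q=0.43723, disc=e^(-rΔt)=0.98846
k=4 terminal: V=max(K-S,0) → 67.7220 47.8448 9.8000 0.0000 0.0000
k=3: j=0 S=30.0876 intr=59.3824 cont=58.3496 V=59.3824[EX]; j=1 S=57.5872 intr=31.8828 cont=30.8501 V=31.8828[EX]; j=2 S=110.2209 intr=0.0000 cont=5.4515 V=5.4515[hold]; j=3 S=210.9609 intr=0.0000 cont=0.0000 V=0.0000[hold]  S*(3)=57.5872
k=2: j=0 S=41.6252 intr=47.8448 cont=46.8120 V=47.8448[EX]; j=1 S=79.6700 intr=9.8000 cont=20.0915 V=20.0915[hold]; j=2 S=152.4870 intr=0.0000 cont=3.0325 V=3.0325[hold]  S*(2)=41.6252
k=1: j=0 S=57.5872 intr=31.8828 cont=35.2979 V=35.2979[hold]; j=1 S=110.2209 intr=0.0000 cont=12.4869 V=12.4869[hold]  S*(1)=-
k=0: j=0 S=79.6700 intr=9.8000 cont=25.0319 V=25.0319[hold]  S*(0)=-

price = 25.0319
boundary = - - 41.6252 57.5872
tree:
25.0319
35.2979 12.4869
47.8448 20.0915 3.0325
59.3824 31.8828 5.4515 0.0000
67.7220 47.8448 9.8000 0.0000 0.0000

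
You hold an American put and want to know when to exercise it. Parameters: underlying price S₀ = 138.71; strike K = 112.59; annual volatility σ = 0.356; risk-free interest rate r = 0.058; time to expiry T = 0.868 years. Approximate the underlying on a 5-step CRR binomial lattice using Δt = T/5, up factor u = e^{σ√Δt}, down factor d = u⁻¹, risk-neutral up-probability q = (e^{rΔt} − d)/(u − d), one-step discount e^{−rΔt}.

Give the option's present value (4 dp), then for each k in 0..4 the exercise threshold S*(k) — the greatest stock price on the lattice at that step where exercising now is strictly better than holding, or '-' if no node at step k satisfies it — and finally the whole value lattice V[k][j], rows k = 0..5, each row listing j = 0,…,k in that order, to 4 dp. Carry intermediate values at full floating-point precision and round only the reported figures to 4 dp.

price = 5.0796
boundary = - - - - 76.6363
tree:
5.0796
8.7602 1.4575
14.6995 2.9269 0.0000
23.7111 5.8774 0.0000 0.0000
35.9537 11.8023 0.0000 0.0000 0.0000
46.5182 23.7000 0.0000 0.0000 0.0000 0.0000

params: Δt=0.17360 u=1.15989 d=0.86215 q=0.49697 e^(-rΔt)=0.98998
t_5 payoffs: 46.5182 23.7000 0.0000 0.0000 0.0000 0.0000
t_4: node(4,0) S=76.6363 payoff=35.9537 vs cont=34.8257 → 35.9537 [stop]  node(4,1) S=103.1030 payoff=9.4870 vs cont=11.8023 → 11.8023 [wait]  node(4,2) S=138.7100 payoff=0.0000 vs cont=0.0000 → 0.0000 [wait]  node(4,3) S=186.6141 payoff=0.0000 vs cont=0.0000 → 0.0000 [wait]  node(4,4) S=251.0620 payoff=0.0000 vs cont=0.0000 → 0.0000 [wait]  ⇒ S*(4)=76.6363
t_3: node(3,0) S=88.8900 payoff=23.7000 vs cont=23.7111 → 23.7111 [wait]  node(3,1) S=119.5885 payoff=0.0000 vs cont=5.8774 → 5.8774 [wait]  node(3,2) S=160.8889 payoff=0.0000 vs cont=0.0000 → 0.0000 [wait]  node(3,3) S=216.4525 payoff=0.0000 vs cont=0.0000 → 0.0000 [wait]  ⇒ S*(3)=-
t_2: node(2,0) S=103.1030 payoff=9.4870 vs cont=14.6995 → 14.6995 [wait]  node(2,1) S=138.7100 payoff=0.0000 vs cont=2.9269 → 2.9269 [wait]  node(2,2) S=186.6141 payoff=0.0000 vs cont=0.0000 → 0.0000 [wait]  ⇒ S*(2)=-
t_1: node(1,0) S=119.5885 payoff=0.0000 vs cont=8.7602 → 8.7602 [wait]  node(1,1) S=160.8889 payoff=0.0000 vs cont=1.4575 → 1.4575 [wait]  ⇒ S*(1)=-
t_0: node(0,0) S=138.7100 payoff=0.0000 vs cont=5.0796 → 5.0796 [wait]  ⇒ S*(0)=-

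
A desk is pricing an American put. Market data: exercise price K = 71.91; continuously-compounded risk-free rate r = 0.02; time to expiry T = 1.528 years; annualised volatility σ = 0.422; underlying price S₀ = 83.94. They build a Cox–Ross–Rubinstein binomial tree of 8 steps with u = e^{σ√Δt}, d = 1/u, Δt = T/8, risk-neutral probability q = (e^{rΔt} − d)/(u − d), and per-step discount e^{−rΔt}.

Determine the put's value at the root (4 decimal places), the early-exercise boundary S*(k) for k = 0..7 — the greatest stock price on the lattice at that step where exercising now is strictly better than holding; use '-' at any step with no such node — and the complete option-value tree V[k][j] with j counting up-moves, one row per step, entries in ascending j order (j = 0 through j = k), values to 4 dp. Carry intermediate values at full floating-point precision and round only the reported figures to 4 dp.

params: Δt=0.19100 u=1.20253 d=0.83158 q=0.46434 e^(-rΔt)=0.99619
t_8 payoffs: 52.7146 44.1519 31.7695 13.8635 0.0000 0.0000 0.0000 0.0000 0.0000
t_7: node(7,0) S=23.0831 payoff=48.8269 vs cont=48.5528 → 48.8269 [stop]  node(7,1) S=33.3800 payoff=38.5300 vs cont=38.2558 → 38.5300 [stop]  node(7,2) S=48.2702 payoff=23.6398 vs cont=23.3656 → 23.6398 [stop]  node(7,3) S=69.8027 payoff=2.1073 vs cont=7.3978 → 7.3978 [wait]  node(7,4) S=100.9405 payoff=0.0000 vs cont=0.0000 → 0.0000 [wait]  node(7,5) S=145.9683 payoff=0.0000 vs cont=0.0000 → 0.0000 [wait]  node(7,6) S=211.0821 payoff=0.0000 vs cont=0.0000 → 0.0000 [wait]  node(7,7) S=305.2420 payoff=0.0000 vs cont=0.0000 → 0.0000 [wait]  ⇒ S*(7)=48.2702
t_6: node(6,0) S=27.7581 payoff=44.1519 vs cont=43.8777 → 44.1519 [stop]  node(6,1) S=40.1405 payoff=31.7695 vs cont=31.4953 → 31.7695 [stop]  node(6,2) S=58.0465 payoff=13.8635 vs cont=16.0366 → 16.0366 [wait]  node(6,3) S=83.9400 payoff=0.0000 vs cont=3.9476 → 3.9476 [wait]  node(6,4) S=121.3841 payoff=0.0000 vs cont=0.0000 → 0.0000 [wait]  node(6,5) S=175.5314 payoff=0.0000 vs cont=0.0000 → 0.0000 [wait]  node(6,6) S=253.8329 payoff=0.0000 vs cont=0.0000 → 0.0000 [wait]  ⇒ S*(6)=40.1405
t_5: node(5,0) S=33.3800 payoff=38.5300 vs cont=38.2558 → 38.5300 [stop]  node(5,1) S=48.2702 payoff=23.6398 vs cont=24.3708 → 24.3708 [wait]  node(5,2) S=69.8027 payoff=2.1073 vs cont=10.3834 → 10.3834 [wait]  node(5,3) S=100.9405 payoff=0.0000 vs cont=2.1065 → 2.1065 [wait]  node(5,4) S=145.9683 payoff=0.0000 vs cont=0.0000 → 0.0000 [wait]  node(5,5) S=211.0821 payoff=0.0000 vs cont=0.0000 → 0.0000 [wait]  ⇒ S*(5)=33.3800
t_4: node(4,0) S=40.1405 payoff=31.7695 vs cont=31.8335 → 31.8335 [wait]  node(4,1) S=58.0465 payoff=13.8635 vs cont=17.8077 → 17.8077 [wait]  node(4,2) S=83.9400 payoff=0.0000 vs cont=6.5152 → 6.5152 [wait]  node(4,3) S=121.3841 payoff=0.0000 vs cont=1.1241 → 1.1241 [wait]  node(4,4) S=175.5314 payoff=0.0000 vs cont=0.0000 → 0.0000 [wait]  ⇒ S*(4)=-
t_3: node(3,0) S=48.2702 payoff=23.6398 vs cont=25.2242 → 25.2242 [wait]  node(3,1) S=69.8027 payoff=2.1073 vs cont=12.5162 → 12.5162 [wait]  node(3,2) S=100.9405 payoff=0.0000 vs cont=3.9966 → 3.9966 [wait]  node(3,3) S=145.9683 payoff=0.0000 vs cont=0.5998 → 0.5998 [wait]  ⇒ S*(3)=-
t_2: node(2,0) S=58.0465 payoff=13.8635 vs cont=19.2497 → 19.2497 [wait]  node(2,1) S=83.9400 payoff=0.0000 vs cont=8.5276 → 8.5276 [wait]  node(2,2) S=121.3841 payoff=0.0000 vs cont=2.4101 → 2.4101 [wait]  ⇒ S*(2)=-
t_1: node(1,0) S=69.8027 payoff=2.1073 vs cont=14.2166 → 14.2166 [wait]  node(1,1) S=100.9405 payoff=0.0000 vs cont=5.6653 → 5.6653 [wait]  ⇒ S*(1)=-
t_0: node(0,0) S=83.9400 payoff=0.0000 vs cont=10.2068 → 10.2068 [wait]  ⇒ S*(0)=-

price = 10.2068
boundary = - - - - - 33.3800 40.1405 48.2702
tree:
10.2068
14.2166 5.6653
19.2497 8.5276 2.4101
25.2242 12.5162 3.9966 0.5998
31.8335 17.8077 6.5152 1.1241 0.0000
38.5300 24.3708 10.3834 2.1065 0.0000 0.0000
44.1519 31.7695 16.0366 3.9476 0.0000 0.0000 0.0000
48.8269 38.5300 23.6398 7.3978 0.0000 0.0000 0.0000 0.0000
52.7146 44.1519 31.7695 13.8635 0.0000 0.0000 0.0000 0.0000 0.0000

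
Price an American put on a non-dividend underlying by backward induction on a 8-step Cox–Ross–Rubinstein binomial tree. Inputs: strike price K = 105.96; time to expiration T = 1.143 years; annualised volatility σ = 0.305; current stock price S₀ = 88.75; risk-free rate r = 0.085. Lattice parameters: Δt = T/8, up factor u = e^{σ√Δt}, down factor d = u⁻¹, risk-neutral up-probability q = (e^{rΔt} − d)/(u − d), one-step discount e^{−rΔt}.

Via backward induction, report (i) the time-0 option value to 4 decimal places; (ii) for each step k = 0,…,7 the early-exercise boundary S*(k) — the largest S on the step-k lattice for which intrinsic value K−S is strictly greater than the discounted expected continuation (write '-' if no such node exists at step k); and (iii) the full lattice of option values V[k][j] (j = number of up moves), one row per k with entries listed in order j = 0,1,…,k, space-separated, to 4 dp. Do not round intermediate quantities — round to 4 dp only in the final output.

price = 18.9941
boundary = - 79.0861 70.4745 79.0861 70.4745 79.0861 88.7500 79.0861
tree:
18.9941
26.8739 12.2813
35.4855 18.4958 6.9243
43.1594 26.8739 11.3189 3.0951
49.9977 35.4855 17.8447 5.6567 0.8410
56.0914 43.1594 26.8739 10.0614 1.7887 0.0000
61.5215 49.9977 35.4855 17.2100 3.8044 0.0000 0.0000
66.3604 56.0914 43.1594 26.8739 8.0916 0.0000 0.0000 0.0000
70.6724 61.5215 49.9977 35.4855 17.2100 0.0000 0.0000 0.0000 0.0000

params: Δt=0.14288 u=1.12219 d=0.89111 q=0.52408 e^(-rΔt)=0.98793
t_8 payoffs: 70.6724 61.5215 49.9977 35.4855 17.2100 0.0000 0.0000 0.0000 0.0000
t_7: node(7,0) S=39.5996 payoff=66.3604 vs cont=65.0814 → 66.3604 [stop]  node(7,1) S=49.8686 payoff=56.0914 vs cont=54.8124 → 56.0914 [stop]  node(7,2) S=62.8006 payoff=43.1594 vs cont=41.8804 → 43.1594 [stop]  node(7,3) S=79.0861 payoff=26.8739 vs cont=25.5949 → 26.8739 [stop]  node(7,4) S=99.5948 payoff=6.3652 vs cont=8.0916 → 8.0916 [wait]  node(7,5) S=125.4218 payoff=0.0000 vs cont=0.0000 → 0.0000 [wait]  node(7,6) S=157.9463 payoff=0.0000 vs cont=0.0000 → 0.0000 [wait]  node(7,7) S=198.9051 payoff=0.0000 vs cont=0.0000 → 0.0000 [wait]  ⇒ S*(7)=79.0861
t_6: node(6,0) S=44.4385 payoff=61.5215 vs cont=60.2425 → 61.5215 [stop]  node(6,1) S=55.9623 payoff=49.9977 vs cont=48.7187 → 49.9977 [stop]  node(6,2) S=70.4745 payoff=35.4855 vs cont=34.2065 → 35.4855 [stop]  node(6,3) S=88.7500 payoff=17.2100 vs cont=16.8248 → 17.2100 [stop]  node(6,4) S=111.7647 payoff=0.0000 vs cont=3.8044 → 3.8044 [wait]  node(6,5) S=140.7477 payoff=0.0000 vs cont=0.0000 → 0.0000 [wait]  node(6,6) S=177.2465 payoff=0.0000 vs cont=0.0000 → 0.0000 [wait]  ⇒ S*(6)=88.7500
t_5: node(5,0) S=49.8686 payoff=56.0914 vs cont=54.8124 → 56.0914 [stop]  node(5,1) S=62.8006 payoff=43.1594 vs cont=41.8804 → 43.1594 [stop]  node(5,2) S=79.0861 payoff=26.8739 vs cont=25.5949 → 26.8739 [stop]  node(5,3) S=99.5948 payoff=6.3652 vs cont=10.0614 → 10.0614 [wait]  node(5,4) S=125.4218 payoff=0.0000 vs cont=1.7887 → 1.7887 [wait]  node(5,5) S=157.9463 payoff=0.0000 vs cont=0.0000 → 0.0000 [wait]  ⇒ S*(5)=79.0861
t_4: node(4,0) S=55.9623 payoff=49.9977 vs cont=48.7187 → 49.9977 [stop]  node(4,1) S=70.4745 payoff=35.4855 vs cont=34.2065 → 35.4855 [stop]  node(4,2) S=88.7500 payoff=17.2100 vs cont=17.8447 → 17.8447 [wait]  node(4,3) S=111.7647 payoff=0.0000 vs cont=5.6567 → 5.6567 [wait]  node(4,4) S=140.7477 payoff=0.0000 vs cont=0.8410 → 0.8410 [wait]  ⇒ S*(4)=70.4745
t_3: node(3,0) S=62.8006 payoff=43.1594 vs cont=41.8804 → 43.1594 [stop]  node(3,1) S=79.0861 payoff=26.8739 vs cont=25.9235 → 26.8739 [stop]  node(3,2) S=99.5948 payoff=6.3652 vs cont=11.3189 → 11.3189 [wait]  node(3,3) S=125.4218 payoff=0.0000 vs cont=3.0951 → 3.0951 [wait]  ⇒ S*(3)=79.0861
t_2: node(2,0) S=70.4745 payoff=35.4855 vs cont=34.2065 → 35.4855 [stop]  node(2,1) S=88.7500 payoff=17.2100 vs cont=18.4958 → 18.4958 [wait]  node(2,2) S=111.7647 payoff=0.0000 vs cont=6.9243 → 6.9243 [wait]  ⇒ S*(2)=70.4745
t_1: node(1,0) S=79.0861 payoff=26.8739 vs cont=26.2606 → 26.8739 [stop]  node(1,1) S=99.5948 payoff=6.3652 vs cont=12.2813 → 12.2813 [wait]  ⇒ S*(1)=79.0861
t_0: node(0,0) S=88.7500 payoff=17.2100 vs cont=18.9941 → 18.9941 [wait]  ⇒ S*(0)=-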